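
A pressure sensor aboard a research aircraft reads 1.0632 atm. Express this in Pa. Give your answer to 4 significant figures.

107700 Pa

1 atm = 101325 Pa, so 1.0632 × 101325 = 107700 Pa.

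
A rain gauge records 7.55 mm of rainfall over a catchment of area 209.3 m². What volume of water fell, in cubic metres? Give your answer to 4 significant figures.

1 mm over 1 m² is 1 L, so volume = 7.55 × 209.3 = 1580.215 L = 1.580 m³.

1.580 cubic metres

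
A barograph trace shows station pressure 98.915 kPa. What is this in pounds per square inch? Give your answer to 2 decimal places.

14.35 psi

1 kPa = 0.145038 psi, so 98.915 × 0.145038 = 14.35 psi.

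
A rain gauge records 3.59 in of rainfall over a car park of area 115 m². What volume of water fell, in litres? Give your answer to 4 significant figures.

10490 litres

Depth: 3.59 in × 25.4 = 91.186 mm.
1 mm over 1 m² is 1 L, so volume = 91.186 × 115 = 10486.39 L ≈ 10490 L.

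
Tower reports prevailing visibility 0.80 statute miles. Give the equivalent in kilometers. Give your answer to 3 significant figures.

1.29 km

1 SM = 1.60934 km, so 0.80 × 1.60934 = 1.29 km.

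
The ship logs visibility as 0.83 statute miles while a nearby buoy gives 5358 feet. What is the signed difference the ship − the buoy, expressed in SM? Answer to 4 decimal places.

the buoy: 5358 ft = 1.014773 SM.
Difference: 0.830000 − 1.014773 = -0.1848 SM.

-0.1848 SM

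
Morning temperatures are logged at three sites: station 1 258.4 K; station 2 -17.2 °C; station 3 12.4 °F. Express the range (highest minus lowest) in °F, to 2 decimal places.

station 1: 258.4 K = -14.750 °C.
station 3: 12.4 °F = -10.889 °C.
Spread: (-10.889) − (-17.200) = 6.311 °C = 11.36 °F.

11.36 °F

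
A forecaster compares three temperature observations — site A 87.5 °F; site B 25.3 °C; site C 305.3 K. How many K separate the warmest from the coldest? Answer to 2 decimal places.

site A: 87.5 °F = 30.833 °C.
site C: 305.3 K = 32.150 °C.
Spread: 32.150 − 25.300 = 6.850 °C.

6.85 K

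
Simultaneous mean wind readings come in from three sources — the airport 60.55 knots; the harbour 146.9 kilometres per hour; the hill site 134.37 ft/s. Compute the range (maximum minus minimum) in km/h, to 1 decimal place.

the airport: 60.55 kt = 112.139 km/h.
the hill site: 134.37 ft/s = 147.442 km/h.
Spread: 147.442 − 112.139 = 35.3 km/h.

35.3 km/h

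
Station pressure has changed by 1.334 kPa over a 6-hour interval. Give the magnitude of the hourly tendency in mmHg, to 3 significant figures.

1.334 kPa / 6 h × 7.50062 mmHg/kPa = 1.67 mmHg/h.

1.67 mmHg per hour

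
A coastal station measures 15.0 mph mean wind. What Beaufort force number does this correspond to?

Beaufort force 4

15.0 mph = 6.7 m/s, which is Beaufort 4 (moderate breeze, 5.5–7.9 m/s).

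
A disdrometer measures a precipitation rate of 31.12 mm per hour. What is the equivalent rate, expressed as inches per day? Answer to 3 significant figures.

31.12 mm/hour × 0.0393701 in/mm × 24 hour/day = 29.4 in/day.

29.4 in/day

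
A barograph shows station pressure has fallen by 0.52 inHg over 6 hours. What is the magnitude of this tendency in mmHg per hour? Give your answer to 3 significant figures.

0.52 inHg / 6 h × 25.4 mmHg/inHg = 2.20 mmHg/h.

2.20 mmHg per hour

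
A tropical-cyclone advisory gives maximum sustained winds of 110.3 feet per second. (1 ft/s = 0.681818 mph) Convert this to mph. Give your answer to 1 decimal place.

75.2 mph

1 ft/s = 0.681818 mph, so 110.3 × 0.681818 = 75.2 mph.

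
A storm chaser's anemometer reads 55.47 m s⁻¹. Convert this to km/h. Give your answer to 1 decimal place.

199.7 km/h

1 m/s = 3.6 km/h, so 55.47 × 3.6 = 199.7 km/h.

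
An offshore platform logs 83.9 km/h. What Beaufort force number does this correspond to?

83.9 km/h = 23.3 m/s, which is Beaufort 9 (strong gale, 20.8–24.4 m/s).

Beaufort force 9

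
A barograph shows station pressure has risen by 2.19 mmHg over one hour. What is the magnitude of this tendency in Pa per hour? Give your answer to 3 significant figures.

292 Pa per hour

2.19 mmHg / 1 h × 133.322 Pa/mmHg = 292 Pa/h.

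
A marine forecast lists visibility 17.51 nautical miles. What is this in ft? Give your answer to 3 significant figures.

106000 ft

1 nmi = 6076.12 ft, so 17.51 × 6076.12 = 106000 ft.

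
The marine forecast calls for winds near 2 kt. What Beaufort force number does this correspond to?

Beaufort force 1

2 kt lies in the Beaufort 1 band (light air, 1–3 kt).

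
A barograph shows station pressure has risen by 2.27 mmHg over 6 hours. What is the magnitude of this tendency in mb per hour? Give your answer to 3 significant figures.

0.504 mb per hour

2.27 mmHg / 6 h × 1.33322 mb/mmHg = 0.504 mb/h.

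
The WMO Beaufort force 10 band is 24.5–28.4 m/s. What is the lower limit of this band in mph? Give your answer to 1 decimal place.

24.5–28.4 m/s × 2.237 = 54.8–63.5 mph.

54.8 mph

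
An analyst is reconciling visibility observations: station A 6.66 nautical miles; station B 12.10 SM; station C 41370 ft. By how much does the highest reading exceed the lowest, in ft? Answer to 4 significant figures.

23420 ft

station A: 6.66 nmi = 40466.93 ft.
station B: 12.10 SM = 63888.00 ft.
Spread: 63888.00 − 40466.93 = 23420 ft.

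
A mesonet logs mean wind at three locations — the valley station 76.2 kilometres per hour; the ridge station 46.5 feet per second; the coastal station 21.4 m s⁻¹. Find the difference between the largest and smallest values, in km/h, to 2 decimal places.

the ridge station: 46.5 ft/s = 51.0235 km/h.
the coastal station: 21.4 m/s = 77.0400 km/h.
Spread: 77.0400 − 51.0235 = 26.02 km/h.

26.02 km/h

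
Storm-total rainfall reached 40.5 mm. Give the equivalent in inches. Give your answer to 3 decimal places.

1 mm = 0.0393701 in, so 40.5 × 0.0393701 = 1.594 in.

1.594 in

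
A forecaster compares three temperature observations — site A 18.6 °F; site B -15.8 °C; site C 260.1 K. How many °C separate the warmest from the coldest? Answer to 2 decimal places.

8.36 °C

site A: 18.6 °F = -7.444 °C.
site C: 260.1 K = -13.050 °C.
Spread: (-7.444) − (-15.800) = 8.356 °C.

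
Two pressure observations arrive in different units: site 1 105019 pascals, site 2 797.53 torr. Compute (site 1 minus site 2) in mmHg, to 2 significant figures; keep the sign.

-9.8 mmHg

site 1: 105019 Pa = 787.707 mmHg.
Difference: 787.707 − 797.530 = -9.8 mmHg.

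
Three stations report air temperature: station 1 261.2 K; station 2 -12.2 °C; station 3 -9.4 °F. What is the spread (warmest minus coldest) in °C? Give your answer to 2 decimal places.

11.05 °C

station 1: 261.2 K = -11.950 °C.
station 3: -9.4 °F = -23.000 °C.
Spread: (-11.950) − (-23.000) = 11.050 °C.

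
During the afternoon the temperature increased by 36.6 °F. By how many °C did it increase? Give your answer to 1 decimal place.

For a temperature change the 32° offset cancels: Δ°C = 36.6 × 0.5556 = 20.3 °C.

20.3 °C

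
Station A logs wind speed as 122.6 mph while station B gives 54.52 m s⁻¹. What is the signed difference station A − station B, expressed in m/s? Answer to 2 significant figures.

0.29 m/s

station A: 122.6 mph = 54.8071 m/s.
Difference: 54.8071 − 54.5200 = 0.29 m/s.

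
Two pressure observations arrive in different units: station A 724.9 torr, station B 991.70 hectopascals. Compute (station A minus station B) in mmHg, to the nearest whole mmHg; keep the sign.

-19 mmHg

station B: 991.70 hPa = 743.84 mmHg.
Difference: 724.90 − 743.84 = -19 mmHg.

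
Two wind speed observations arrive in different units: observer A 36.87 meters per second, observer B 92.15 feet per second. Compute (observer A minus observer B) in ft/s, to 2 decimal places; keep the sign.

28.81 ft/s

observer A: 36.87 m/s = 120.9646 ft/s.
Difference: 120.9646 − 92.1500 = 28.81 ft/s.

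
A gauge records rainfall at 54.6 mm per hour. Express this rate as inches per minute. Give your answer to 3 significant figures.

0.0358 in/minute

54.6 mm/hour × 0.0393701 in/mm × 0.0166667 hour/minute = 0.0358 in/minute.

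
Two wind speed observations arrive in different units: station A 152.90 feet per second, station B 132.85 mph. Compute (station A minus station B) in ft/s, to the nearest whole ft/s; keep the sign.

station B: 132.85 mph = 194.85 ft/s.
Difference: 152.90 − 194.85 = -42 ft/s.

-42 ft/s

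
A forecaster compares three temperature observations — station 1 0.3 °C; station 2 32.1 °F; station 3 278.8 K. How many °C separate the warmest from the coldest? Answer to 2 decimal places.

station 2: 32.1 °F = 0.056 °C.
station 3: 278.8 K = 5.650 °C.
Spread: 5.650 − 0.056 = 5.594 °C.

5.59 °C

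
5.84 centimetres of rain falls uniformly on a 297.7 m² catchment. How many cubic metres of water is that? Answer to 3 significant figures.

17.4 cubic metres

Depth: 5.84 cm × 10 = 58.4 mm.
1 mm over 1 m² is 1 L, so volume = 58.4 × 297.7 = 17385.68 L = 17.4 m³.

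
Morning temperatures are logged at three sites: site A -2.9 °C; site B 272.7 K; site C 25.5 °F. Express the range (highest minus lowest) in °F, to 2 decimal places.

site B: 272.7 K = -0.450 °C.
site C: 25.5 °F = -3.611 °C.
Spread: (-0.450) − (-3.611) = 3.161 °C = 5.69 °F.

5.69 °F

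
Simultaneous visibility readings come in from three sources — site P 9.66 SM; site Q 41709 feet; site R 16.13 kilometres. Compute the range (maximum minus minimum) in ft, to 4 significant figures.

11210 ft

site P: 9.66 SM = 51004.80 ft.
site R: 16.13 km = 52919.95 ft.
Spread: 52919.95 − 41709.00 = 11210 ft.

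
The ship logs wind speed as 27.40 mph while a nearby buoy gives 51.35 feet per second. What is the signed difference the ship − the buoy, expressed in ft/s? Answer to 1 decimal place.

the ship: 27.40 mph = 40.187 ft/s.
Difference: 40.187 − 51.350 = -11.2 ft/s.

-11.2 ft/s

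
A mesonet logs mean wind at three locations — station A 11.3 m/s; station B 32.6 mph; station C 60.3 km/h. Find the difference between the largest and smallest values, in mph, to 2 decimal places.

12.19 mph

station A: 11.3 m/s = 25.2774 mph.
station C: 60.3 km/h = 37.4687 mph.
Spread: 37.4687 − 25.2774 = 12.19 mph.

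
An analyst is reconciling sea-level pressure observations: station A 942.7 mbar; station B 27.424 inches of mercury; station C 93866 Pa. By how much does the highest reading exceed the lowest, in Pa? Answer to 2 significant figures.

station A: 942.7 mb = 94270.00 Pa.
station B: 27.424 inHg = 92868.33 Pa.
Spread: 94270.00 − 92868.33 = 1400 Pa.

1400 Pa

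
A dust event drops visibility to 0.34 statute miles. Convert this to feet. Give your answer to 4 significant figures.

1 SM = 5280 ft, so 0.34 × 5280 = 1795 ft.

1795 ft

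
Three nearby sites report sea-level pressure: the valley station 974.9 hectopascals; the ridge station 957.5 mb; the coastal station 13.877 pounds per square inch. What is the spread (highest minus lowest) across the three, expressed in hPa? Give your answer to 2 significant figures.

18 hPa

the ridge station: 957.5 mb = 957.50 hPa.
the coastal station: 13.877 psi = 956.79 hPa.
Spread: 974.90 − 956.79 = 18 hPa.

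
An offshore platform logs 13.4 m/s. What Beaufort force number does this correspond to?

13.4 m/s lies in the Beaufort 6 band (strong breeze, 10.8–13.8 m/s).

Beaufort force 6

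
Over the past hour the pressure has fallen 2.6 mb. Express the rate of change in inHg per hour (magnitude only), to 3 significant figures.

2.6 mb / 1 h × 0.02953 inHg/mb = 0.0768 inHg/h.

0.0768 inHg per hour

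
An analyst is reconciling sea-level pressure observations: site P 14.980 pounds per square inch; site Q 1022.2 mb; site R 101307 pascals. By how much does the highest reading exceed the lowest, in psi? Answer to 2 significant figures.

site Q: 1022.2 mb = 14.8258 psi.
site R: 101307 Pa = 14.6933 psi.
Spread: 14.9800 − 14.6933 = 0.29 psi.

0.29 psi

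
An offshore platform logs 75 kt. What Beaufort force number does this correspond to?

75 kt lies in the Beaufort 12 band (hurricane force, ≥64 kt).

Beaufort force 12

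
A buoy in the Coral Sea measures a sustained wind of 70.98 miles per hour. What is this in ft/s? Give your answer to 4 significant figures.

104.1 ft/s

1 mph = 1.46667 ft/s, so 70.98 × 1.46667 = 104.1 ft/s.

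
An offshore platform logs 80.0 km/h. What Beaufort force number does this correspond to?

Beaufort force 9

80.0 km/h = 22.2 m/s, which is Beaufort 9 (strong gale, 20.8–24.4 m/s).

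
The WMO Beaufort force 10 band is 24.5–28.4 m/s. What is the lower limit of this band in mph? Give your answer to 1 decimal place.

24.5–28.4 m/s × 2.237 = 54.8–63.5 mph.

54.8 mph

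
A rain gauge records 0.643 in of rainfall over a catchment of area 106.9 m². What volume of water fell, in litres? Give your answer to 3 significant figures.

1750 litres

Depth: 0.643 in × 25.4 = 16.3322 mm.
1 mm over 1 m² is 1 L, so volume = 16.3322 × 106.9 = 1745.9122 L ≈ 1750 L.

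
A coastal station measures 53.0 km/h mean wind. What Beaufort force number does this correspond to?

53.0 km/h = 14.7 m/s, which is Beaufort 7 (near gale, 13.9–17.1 m/s).

Beaufort force 7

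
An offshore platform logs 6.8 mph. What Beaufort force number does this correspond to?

6.8 mph = 3.0 m/s, which is Beaufort 2 (light breeze, 1.6–3.3 m/s).

Beaufort force 2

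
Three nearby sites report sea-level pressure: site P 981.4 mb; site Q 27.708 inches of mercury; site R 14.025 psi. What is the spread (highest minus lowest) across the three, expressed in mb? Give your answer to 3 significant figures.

43.1 mb

site Q: 27.708 inHg = 938.301 mb.
site R: 14.025 psi = 966.990 mb.
Spread: 981.400 − 938.301 = 43.1 mb.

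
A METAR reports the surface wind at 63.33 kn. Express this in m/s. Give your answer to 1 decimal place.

32.6 m/s

1 kt = 0.514444 m/s, so 63.33 × 0.514444 = 32.6 m/s.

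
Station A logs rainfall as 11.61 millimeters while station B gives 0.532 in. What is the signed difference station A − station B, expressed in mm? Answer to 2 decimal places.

station B: 0.532 in = 13.5128 mm.
Difference: 11.6100 − 13.5128 = -1.90 mm.

-1.90 mm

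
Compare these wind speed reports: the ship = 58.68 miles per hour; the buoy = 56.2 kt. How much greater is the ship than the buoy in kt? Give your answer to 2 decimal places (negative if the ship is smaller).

the ship: 58.68 mph = 50.9915 kt.
Difference: 50.9915 − 56.2000 = -5.21 kt.

-5.21 kt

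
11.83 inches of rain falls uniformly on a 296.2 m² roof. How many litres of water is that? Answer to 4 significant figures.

89000 litres

Depth: 11.83 in × 25.4 = 300.482 mm.
1 mm over 1 m² is 1 L, so volume = 300.482 × 296.2 = 89002.768 L ≈ 89000 L.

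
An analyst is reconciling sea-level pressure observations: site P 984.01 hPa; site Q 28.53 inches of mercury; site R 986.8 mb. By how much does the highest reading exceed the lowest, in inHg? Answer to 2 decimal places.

site P: 984.01 hPa = 29.0578 inHg.
site R: 986.8 mb = 29.1402 inHg.
Spread: 29.1402 − 28.5300 = 0.61 inHg.

0.61 inHg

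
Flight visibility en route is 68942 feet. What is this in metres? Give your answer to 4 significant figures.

1 ft = 0.3048 m, so 68942 × 0.3048 = 21010 m.

21010 m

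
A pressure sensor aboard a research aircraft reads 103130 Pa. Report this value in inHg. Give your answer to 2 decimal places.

30.45 inHg

1 Pa = 0.0002953 inHg, so 103130 × 0.0002953 = 30.45 inHg.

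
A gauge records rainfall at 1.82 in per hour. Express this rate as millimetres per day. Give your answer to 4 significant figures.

1.82 in/hour × 25.4 mm/in × 24 hour/day = 1109 mm/day.

1109 mm/day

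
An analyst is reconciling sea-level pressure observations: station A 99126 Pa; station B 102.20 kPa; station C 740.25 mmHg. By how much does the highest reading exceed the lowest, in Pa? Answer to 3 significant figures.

station B: 102.20 kPa = 102200.00 Pa.
station C: 740.25 mmHg = 98691.90 Pa.
Spread: 102200.00 − 98691.90 = 3510 Pa.

3510 Pa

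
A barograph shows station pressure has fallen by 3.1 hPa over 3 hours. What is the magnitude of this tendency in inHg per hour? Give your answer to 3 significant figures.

0.0305 inHg per hour

3.1 hPa / 3 h × 0.02953 inHg/hPa = 0.0305 inHg/h.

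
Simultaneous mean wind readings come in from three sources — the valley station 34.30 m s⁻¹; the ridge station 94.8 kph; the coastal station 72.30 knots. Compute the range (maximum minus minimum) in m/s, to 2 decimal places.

the ridge station: 94.8 km/h = 26.3333 m/s.
the coastal station: 72.30 kt = 37.1943 m/s.
Spread: 37.1943 − 26.3333 = 10.86 m/s.

10.86 m/s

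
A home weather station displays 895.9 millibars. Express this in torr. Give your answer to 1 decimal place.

672.0 mmHg

1 mb = 0.750062 mmHg, so 895.9 × 0.750062 = 672.0 mmHg.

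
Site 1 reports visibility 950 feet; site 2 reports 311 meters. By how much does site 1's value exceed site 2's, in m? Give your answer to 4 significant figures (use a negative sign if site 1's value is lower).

site 1: 950 ft = 289.5600 m.
Difference: 289.5600 − 311.0000 = -21.44 m.

-21.44 m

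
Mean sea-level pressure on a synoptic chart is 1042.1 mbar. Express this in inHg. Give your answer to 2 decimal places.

30.77 inHg

1 mb = 0.02953 inHg, so 1042.1 × 0.02953 = 30.77 inHg.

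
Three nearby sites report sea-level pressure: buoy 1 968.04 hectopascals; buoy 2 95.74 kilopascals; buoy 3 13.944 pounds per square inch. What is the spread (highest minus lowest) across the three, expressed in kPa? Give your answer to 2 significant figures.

buoy 1: 968.04 hPa = 96.804 kPa.
buoy 3: 13.944 psi = 96.140 kPa.
Spread: 96.804 − 95.740 = 1.1 kPa.

1.1 kPa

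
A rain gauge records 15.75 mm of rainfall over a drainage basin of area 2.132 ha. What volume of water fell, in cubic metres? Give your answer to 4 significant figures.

Area: 2.132 ha = 21320 m².
1 mm over 1 m² is 1 L, so volume = 15.75 × 21320 = 335790 L = 335.8 m³.

335.8 cubic metres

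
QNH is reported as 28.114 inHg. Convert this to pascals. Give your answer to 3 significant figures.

95200 Pa

1 inHg = 3386.39 Pa, so 28.114 × 3386.39 = 95200 Pa.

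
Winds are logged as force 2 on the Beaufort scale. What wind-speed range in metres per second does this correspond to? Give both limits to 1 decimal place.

Beaufort 2 (light breeze) spans 1.6–3.3 m/s.

1.6 to 3.3 m/s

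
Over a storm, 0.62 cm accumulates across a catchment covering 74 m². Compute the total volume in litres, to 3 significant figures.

459 litres

Depth: 0.62 cm × 10 = 6.2 mm.
1 mm over 1 m² is 1 L, so volume = 6.2 × 74 = 458.8 L ≈ 459 L.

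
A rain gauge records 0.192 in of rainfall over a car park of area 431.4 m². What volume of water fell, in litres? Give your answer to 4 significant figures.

Depth: 0.192 in × 25.4 = 4.8768 mm.
1 mm over 1 m² is 1 L, so volume = 4.8768 × 431.4 = 2103.8515 L ≈ 2104 L.

2104 litres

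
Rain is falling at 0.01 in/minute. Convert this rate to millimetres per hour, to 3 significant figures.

0.01 in/minute × 25.4 mm/in × 60 minute/hour = 15.2 mm/hour.

15.2 mm/hour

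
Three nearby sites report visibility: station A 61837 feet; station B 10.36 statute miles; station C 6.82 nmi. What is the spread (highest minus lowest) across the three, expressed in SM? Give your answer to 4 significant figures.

3.863 SM

station A: 61837 ft = 11.71155 SM.
station C: 6.82 nmi = 7.84832 SM.
Spread: 11.71155 − 7.84832 = 3.863 SM.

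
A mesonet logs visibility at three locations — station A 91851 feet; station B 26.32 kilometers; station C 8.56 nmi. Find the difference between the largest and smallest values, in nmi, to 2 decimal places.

6.56 nmi

station A: 91851 ft = 15.1167 nmi.
station B: 26.32 km = 14.2117 nmi.
Spread: 15.1167 − 8.5600 = 6.56 nmi.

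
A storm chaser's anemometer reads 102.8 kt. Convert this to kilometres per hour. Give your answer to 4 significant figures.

190.4 km/h

1 kt = 1.852 km/h, so 102.8 × 1.852 = 190.4 km/h.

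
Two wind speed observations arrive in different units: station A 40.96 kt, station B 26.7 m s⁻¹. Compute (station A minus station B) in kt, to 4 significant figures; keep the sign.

station B: 26.7 m/s = 51.9006 kt.
Difference: 40.9600 − 51.9006 = -10.94 kt.

-10.94 kt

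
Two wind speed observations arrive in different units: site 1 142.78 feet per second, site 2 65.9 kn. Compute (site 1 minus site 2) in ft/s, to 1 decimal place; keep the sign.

site 2: 65.9 kt = 111.227 ft/s.
Difference: 142.780 − 111.227 = 31.6 ft/s.

31.6 ft/s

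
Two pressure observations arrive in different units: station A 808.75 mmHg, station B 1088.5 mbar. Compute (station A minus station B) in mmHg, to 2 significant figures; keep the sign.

-7.7 mmHg

station B: 1088.5 mb = 816.442 mmHg.
Difference: 808.750 − 816.442 = -7.7 mmHg.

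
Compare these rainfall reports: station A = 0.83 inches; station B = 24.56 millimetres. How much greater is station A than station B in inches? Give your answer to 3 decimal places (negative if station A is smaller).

station B: 24.56 mm = 0.96693 in.
Difference: 0.83000 − 0.96693 = -0.137 in.

-0.137 in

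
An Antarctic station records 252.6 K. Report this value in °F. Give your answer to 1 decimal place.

-5.0 °F

First to °C: -20.55 °C.
Then to °F: -5.0 °F.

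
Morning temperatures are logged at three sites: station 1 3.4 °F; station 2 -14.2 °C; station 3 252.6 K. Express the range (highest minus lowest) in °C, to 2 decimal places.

station 1: 3.4 °F = -15.889 °C.
station 3: 252.6 K = -20.550 °C.
Spread: (-14.200) − (-20.550) = 6.350 °C.

6.35 °C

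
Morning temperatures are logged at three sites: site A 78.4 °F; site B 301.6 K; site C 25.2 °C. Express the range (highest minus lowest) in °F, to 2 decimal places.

5.85 °F

site A: 78.4 °F = 25.778 °C.
site B: 301.6 K = 28.450 °C.
Spread: 28.450 − 25.200 = 3.250 °C = 5.85 °F.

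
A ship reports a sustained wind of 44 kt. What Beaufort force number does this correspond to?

44 kt lies in the Beaufort 9 band (strong gale, 41–47 kt).

Beaufort force 9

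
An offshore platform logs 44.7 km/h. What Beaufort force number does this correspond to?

44.7 km/h = 12.4 m/s, which is Beaufort 6 (strong breeze, 10.8–13.8 m/s).

Beaufort force 6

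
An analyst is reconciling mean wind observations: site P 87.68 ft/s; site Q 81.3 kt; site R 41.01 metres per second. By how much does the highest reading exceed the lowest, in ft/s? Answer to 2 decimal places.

site Q: 81.3 kt = 137.2189 ft/s.
site R: 41.01 m/s = 134.5472 ft/s.
Spread: 137.2189 − 87.6800 = 49.54 ft/s.

49.54 ft/s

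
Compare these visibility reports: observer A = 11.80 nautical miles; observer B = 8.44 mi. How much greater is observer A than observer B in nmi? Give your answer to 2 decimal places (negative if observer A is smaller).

observer B: 8.44 SM = 7.3342 nmi.
Difference: 11.8000 − 7.3342 = 4.47 nmi.

4.47 nmi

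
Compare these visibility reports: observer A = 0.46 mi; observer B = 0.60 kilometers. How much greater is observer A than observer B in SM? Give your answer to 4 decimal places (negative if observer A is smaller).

observer B: 0.60 km = 0.372823 SM.
Difference: 0.460000 − 0.372823 = 0.0872 SM.

0.0872 SM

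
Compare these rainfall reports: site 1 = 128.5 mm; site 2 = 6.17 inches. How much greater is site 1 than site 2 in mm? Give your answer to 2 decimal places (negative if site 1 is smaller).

-28.22 mm

site 2: 6.17 in = 156.7180 mm.
Difference: 128.5000 − 156.7180 = -28.22 mm.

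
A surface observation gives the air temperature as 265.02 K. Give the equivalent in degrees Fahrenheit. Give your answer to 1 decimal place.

17.4 °F

First to °C: -8.13 °C.
Then to °F: 17.4 °F.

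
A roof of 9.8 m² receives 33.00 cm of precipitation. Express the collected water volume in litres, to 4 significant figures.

3234 litres

Depth: 33.00 cm × 10 = 330 mm.
1 mm over 1 m² is 1 L, so volume = 330 × 9.8 = 3234 L.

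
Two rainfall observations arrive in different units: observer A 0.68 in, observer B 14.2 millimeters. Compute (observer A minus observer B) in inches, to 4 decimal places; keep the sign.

0.1209 in

observer B: 14.2 mm = 0.559055 in.
Difference: 0.680000 − 0.559055 = 0.1209 in.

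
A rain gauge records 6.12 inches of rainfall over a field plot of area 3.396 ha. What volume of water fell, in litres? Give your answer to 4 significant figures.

Depth: 6.12 in × 25.4 = 155.448 mm.
Area: 3.396 ha = 33960 m².
1 mm over 1 m² is 1 L, so volume = 155.448 × 33960 = 5279014.1 L ≈ 5279000 L.

5279000 litres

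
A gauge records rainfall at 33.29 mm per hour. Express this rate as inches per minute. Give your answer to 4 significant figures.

33.29 mm/hour × 0.0393701 in/mm × 0.0166667 hour/minute = 0.02184 in/minute.

0.02184 in/minute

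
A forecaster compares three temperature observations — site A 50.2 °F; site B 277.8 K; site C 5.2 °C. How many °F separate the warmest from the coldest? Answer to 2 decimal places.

site A: 50.2 °F = 10.111 °C.
site B: 277.8 K = 4.650 °C.
Spread: 10.111 − 4.650 = 5.461 °C = 9.83 °F.

9.83 °F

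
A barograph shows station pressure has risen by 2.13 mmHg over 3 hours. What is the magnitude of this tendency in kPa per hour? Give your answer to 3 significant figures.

2.13 mmHg / 3 h × 0.133322 kPa/mmHg = 0.0947 kPa/h.

0.0947 kPa per hour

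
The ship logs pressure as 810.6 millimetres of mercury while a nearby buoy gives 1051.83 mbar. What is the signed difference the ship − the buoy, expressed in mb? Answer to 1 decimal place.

28.9 mb

the ship: 810.6 mmHg = 1080.711 mb.
Difference: 1080.711 − 1051.830 = 28.9 mb.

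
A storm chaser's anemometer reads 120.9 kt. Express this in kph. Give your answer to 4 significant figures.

223.9 km/h

1 kt = 1.852 km/h, so 120.9 × 1.852 = 223.9 km/h.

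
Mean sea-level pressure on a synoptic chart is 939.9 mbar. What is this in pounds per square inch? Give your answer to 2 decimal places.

1 mb = 0.0145038 psi, so 939.9 × 0.0145038 = 13.63 psi.

13.63 psi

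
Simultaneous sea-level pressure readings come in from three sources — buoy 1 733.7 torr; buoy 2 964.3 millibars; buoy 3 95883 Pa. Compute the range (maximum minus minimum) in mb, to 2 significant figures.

19 mb

buoy 1: 733.7 mmHg = 978.19 mb.
buoy 3: 95883 Pa = 958.83 mb.
Spread: 978.19 − 958.83 = 19 mb.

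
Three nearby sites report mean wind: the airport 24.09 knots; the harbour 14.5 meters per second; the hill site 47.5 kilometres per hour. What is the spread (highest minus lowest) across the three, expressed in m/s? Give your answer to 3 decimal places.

the airport: 24.09 kt = 12.39297 m/s.
the hill site: 47.5 km/h = 13.19444 m/s.
Spread: 14.50000 − 12.39297 = 2.107 m/s.

2.107 m/s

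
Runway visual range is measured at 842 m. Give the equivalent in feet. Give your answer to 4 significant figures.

2762 ft

1 m = 3.28084 ft, so 842 × 3.28084 = 2762 ft.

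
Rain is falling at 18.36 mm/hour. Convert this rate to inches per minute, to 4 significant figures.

18.36 mm/hour × 0.0393701 in/mm × 0.0166667 hour/minute = 0.01205 in/minute.

0.01205 in/minute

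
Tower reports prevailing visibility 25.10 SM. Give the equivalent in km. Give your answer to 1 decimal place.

40.4 km

1 SM = 1.60934 km, so 25.10 × 1.60934 = 40.4 km.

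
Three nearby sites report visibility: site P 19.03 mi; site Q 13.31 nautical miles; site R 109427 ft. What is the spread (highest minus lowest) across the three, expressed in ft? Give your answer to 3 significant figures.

site P: 19.03 SM = 100478.40 ft.
site Q: 13.31 nmi = 80873.10 ft.
Spread: 109427.00 − 80873.10 = 28600 ft.

28600 ft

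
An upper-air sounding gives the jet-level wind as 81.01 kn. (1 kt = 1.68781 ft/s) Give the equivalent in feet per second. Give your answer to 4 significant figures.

1 kt = 1.68781 ft/s, so 81.01 × 1.68781 = 136.7 ft/s.

136.7 ft/s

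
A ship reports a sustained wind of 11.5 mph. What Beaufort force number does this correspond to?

Beaufort force 3

11.5 mph = 5.1 m/s, which is Beaufort 3 (gentle breeze, 3.4–5.4 m/s).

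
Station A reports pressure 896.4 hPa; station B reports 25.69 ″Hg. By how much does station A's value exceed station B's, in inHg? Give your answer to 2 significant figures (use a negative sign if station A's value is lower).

station A: 896.4 hPa = 26.4707 inHg.
Difference: 26.4707 − 25.6900 = 0.78 inHg.

0.78 inHg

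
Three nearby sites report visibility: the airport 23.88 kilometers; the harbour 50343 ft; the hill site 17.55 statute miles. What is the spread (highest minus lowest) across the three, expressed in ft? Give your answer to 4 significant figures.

the airport: 23.88 km = 78346.46 ft.
the hill site: 17.55 SM = 92664.00 ft.
Spread: 92664.00 − 50343.00 = 42320 ft.

42320 ft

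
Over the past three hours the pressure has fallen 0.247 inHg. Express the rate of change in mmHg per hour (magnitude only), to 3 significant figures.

2.09 mmHg per hour

0.247 inHg / 3 h × 25.4 mmHg/inHg = 2.09 mmHg/h.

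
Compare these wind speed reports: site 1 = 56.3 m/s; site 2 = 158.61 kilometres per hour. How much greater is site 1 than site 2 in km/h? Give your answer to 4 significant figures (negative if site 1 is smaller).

44.07 km/h

site 1: 56.3 m/s = 202.6800 km/h.
Difference: 202.6800 − 158.6100 = 44.07 km/h.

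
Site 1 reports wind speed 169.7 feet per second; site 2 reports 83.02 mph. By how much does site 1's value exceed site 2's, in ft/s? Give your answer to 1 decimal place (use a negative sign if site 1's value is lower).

site 2: 83.02 mph = 121.763 ft/s.
Difference: 169.700 − 121.763 = 47.9 ft/s.

47.9 ft/s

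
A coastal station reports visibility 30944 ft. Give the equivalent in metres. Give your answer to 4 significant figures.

1 ft = 0.3048 m, so 30944 × 0.3048 = 9432 m.

9432 m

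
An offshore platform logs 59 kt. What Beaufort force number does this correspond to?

59 kt lies in the Beaufort 11 band (violent storm, 56–63 kt).

Beaufort force 11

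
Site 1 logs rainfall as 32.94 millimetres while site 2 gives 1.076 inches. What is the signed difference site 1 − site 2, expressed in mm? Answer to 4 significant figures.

5.610 mm

site 2: 1.076 in = 27.33040 mm.
Difference: 32.94000 − 27.33040 = 5.610 mm.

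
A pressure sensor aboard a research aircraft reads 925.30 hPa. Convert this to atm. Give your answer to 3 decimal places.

0.913 atm

1 hPa = 0.000986923 atm, so 925.30 × 0.000986923 = 0.913 atm.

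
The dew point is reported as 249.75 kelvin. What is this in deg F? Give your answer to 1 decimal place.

-10.1 °F

First to °C: -23.40 °C.
Then to °F: -10.1 °F.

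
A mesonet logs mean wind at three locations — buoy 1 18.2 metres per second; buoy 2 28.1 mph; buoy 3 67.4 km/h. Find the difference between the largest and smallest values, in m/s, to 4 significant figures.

buoy 2: 28.1 mph = 12.56182 m/s.
buoy 3: 67.4 km/h = 18.72222 m/s.
Spread: 18.72222 − 12.56182 = 6.160 m/s.

6.160 m/s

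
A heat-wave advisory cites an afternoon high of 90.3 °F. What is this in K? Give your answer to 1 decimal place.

First to °C: 32.39 °C.
Then to K: 305.5 K.

305.5 K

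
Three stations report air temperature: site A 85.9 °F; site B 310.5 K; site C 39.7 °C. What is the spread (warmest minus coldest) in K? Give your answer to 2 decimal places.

9.76 K

site A: 85.9 °F = 29.944 °C.
site B: 310.5 K = 37.350 °C.
Spread: 39.700 − 29.944 = 9.756 °C.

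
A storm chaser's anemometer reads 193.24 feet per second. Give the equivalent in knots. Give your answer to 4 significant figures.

1 ft/s = 0.592484 kt, so 193.24 × 0.592484 = 114.5 kt.

114.5 kt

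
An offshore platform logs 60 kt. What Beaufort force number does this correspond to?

Beaufort force 11

60 kt lies in the Beaufort 11 band (violent storm, 56–63 kt).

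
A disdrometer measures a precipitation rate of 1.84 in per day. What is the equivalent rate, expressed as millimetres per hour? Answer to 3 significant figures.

1.95 mm/hour

1.84 in/day × 25.4 mm/in × 0.0416667 day/hour = 1.95 mm/hour.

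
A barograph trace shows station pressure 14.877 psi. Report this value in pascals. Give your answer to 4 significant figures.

102600 Pa

1 psi = 6894.76 Pa, so 14.877 × 6894.76 = 102600 Pa.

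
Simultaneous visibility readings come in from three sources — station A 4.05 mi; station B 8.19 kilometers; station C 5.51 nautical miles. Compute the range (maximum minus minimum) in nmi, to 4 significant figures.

station A: 4.05 SM = 3.51935 nmi.
station B: 8.19 km = 4.42225 nmi.
Spread: 5.51000 − 3.51935 = 1.991 nmi.

1.991 nmi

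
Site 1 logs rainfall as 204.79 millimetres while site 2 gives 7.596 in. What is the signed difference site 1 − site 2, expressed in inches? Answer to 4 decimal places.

0.4666 in

site 1: 204.79 mm = 8.062598 in.
Difference: 8.062598 − 7.596000 = 0.4666 in.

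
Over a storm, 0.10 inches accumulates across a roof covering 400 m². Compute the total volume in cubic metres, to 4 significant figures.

Depth: 0.10 in × 25.4 = 2.54 mm.
1 mm over 1 m² is 1 L, so volume = 2.54 × 400 = 1016 L = 1.016 m³.

1.016 cubic metres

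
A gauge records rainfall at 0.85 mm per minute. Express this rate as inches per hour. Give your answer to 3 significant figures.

2.01 in/hour

0.85 mm/minute × 0.0393701 in/mm × 60 minute/hour = 2.01 in/hour.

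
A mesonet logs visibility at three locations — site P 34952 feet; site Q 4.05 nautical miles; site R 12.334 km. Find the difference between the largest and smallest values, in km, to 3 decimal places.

4.833 km

site P: 34952 ft = 10.65337 km.
site Q: 4.05 nmi = 7.50060 km.
Spread: 12.33400 − 7.50060 = 4.833 km.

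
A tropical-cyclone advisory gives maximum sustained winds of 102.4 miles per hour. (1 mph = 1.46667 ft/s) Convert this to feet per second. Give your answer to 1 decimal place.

150.2 ft/s

1 mph = 1.46667 ft/s, so 102.4 × 1.46667 = 150.2 ft/s.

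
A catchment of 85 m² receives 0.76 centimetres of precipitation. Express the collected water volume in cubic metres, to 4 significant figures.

0.6460 cubic metres

Depth: 0.76 cm × 10 = 7.6 mm.
1 mm over 1 m² is 1 L, so volume = 7.6 × 85 = 646 L = 0.6460 m³.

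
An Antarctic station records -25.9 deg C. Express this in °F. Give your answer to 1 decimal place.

-14.6 °F

°F = °C × 9/5 + 32 = -25.9 × 1.8 + 32 = -14.6 °F.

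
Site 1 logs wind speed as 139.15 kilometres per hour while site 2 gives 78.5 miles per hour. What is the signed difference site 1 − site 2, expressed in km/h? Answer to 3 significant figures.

site 2: 78.5 mph = 126.334 km/h.
Difference: 139.150 − 126.334 = 12.8 km/h.

12.8 km/h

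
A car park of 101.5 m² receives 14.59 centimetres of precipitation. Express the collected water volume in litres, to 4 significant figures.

Depth: 14.59 cm × 10 = 145.9 mm.
1 mm over 1 m² is 1 L, so volume = 145.9 × 101.5 = 14808.85 L ≈ 14810 L.

14810 litres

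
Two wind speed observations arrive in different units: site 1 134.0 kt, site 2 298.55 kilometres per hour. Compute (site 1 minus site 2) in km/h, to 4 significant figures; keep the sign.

-50.38 km/h

site 1: 134.0 kt = 248.1680 km/h.
Difference: 248.1680 − 298.5500 = -50.38 km/h.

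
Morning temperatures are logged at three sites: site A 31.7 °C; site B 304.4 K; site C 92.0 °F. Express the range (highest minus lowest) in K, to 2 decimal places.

site B: 304.4 K = 31.250 °C.
site C: 92.0 °F = 33.333 °C.
Spread: 33.333 − 31.250 = 2.083 °C.

2.08 K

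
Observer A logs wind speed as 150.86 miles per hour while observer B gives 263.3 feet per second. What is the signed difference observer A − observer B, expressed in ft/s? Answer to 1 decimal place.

-42.0 ft/s

observer A: 150.86 mph = 221.261 ft/s.
Difference: 221.261 − 263.300 = -42.0 ft/s.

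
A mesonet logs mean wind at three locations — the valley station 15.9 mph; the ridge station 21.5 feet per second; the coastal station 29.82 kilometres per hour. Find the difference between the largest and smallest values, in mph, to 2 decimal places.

3.87 mph

the ridge station: 21.5 ft/s = 14.6591 mph.
the coastal station: 29.82 km/h = 18.5293 mph.
Spread: 18.5293 − 14.6591 = 3.87 mph.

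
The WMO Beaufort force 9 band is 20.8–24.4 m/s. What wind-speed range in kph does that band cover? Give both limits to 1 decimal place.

74.9 to 87.8 km/h

20.8–24.4 m/s × 3.6 = 74.9–87.8 km/h.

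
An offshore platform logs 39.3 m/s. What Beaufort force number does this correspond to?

39.3 m/s lies in the Beaufort 12 band (hurricane force, ≥32.7 m/s).

Beaufort force 12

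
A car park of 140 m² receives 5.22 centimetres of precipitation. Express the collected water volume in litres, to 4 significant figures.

Depth: 5.22 cm × 10 = 52.2 mm.
1 mm over 1 m² is 1 L, so volume = 52.2 × 140 = 7308 L.

7308 litres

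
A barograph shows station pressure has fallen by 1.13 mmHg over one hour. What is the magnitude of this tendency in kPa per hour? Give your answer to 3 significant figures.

0.151 kPa per hour

1.13 mmHg / 1 h × 0.133322 kPa/mmHg = 0.151 kPa/h.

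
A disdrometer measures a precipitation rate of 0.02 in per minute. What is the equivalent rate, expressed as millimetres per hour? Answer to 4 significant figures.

0.02 in/minute × 25.4 mm/in × 60 minute/hour = 30.48 mm/hour.

30.48 mm/hour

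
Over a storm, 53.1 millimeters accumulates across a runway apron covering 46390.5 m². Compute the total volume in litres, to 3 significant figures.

2460000 litres

1 mm over 1 m² is 1 L, so volume = 53.1 × 46390.5 = 2463335.6 L ≈ 2460000 L.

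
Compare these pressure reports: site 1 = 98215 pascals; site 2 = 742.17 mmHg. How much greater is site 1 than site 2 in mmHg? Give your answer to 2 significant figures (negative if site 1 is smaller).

site 1: 98215 Pa = 736.673 mmHg.
Difference: 736.673 − 742.170 = -5.5 mmHg.

-5.5 mmHg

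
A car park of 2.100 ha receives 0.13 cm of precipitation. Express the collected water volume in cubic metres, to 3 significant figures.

Depth: 0.13 cm × 10 = 1.3 mm.
Area: 2.100 ha = 21000 m².
1 mm over 1 m² is 1 L, so volume = 1.3 × 21000 = 27300 L = 27.3 m³.

27.3 cubic metres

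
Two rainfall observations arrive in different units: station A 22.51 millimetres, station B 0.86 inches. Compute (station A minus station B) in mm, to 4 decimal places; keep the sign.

0.6660 mm

station B: 0.86 in = 21.844000 mm.
Difference: 22.510000 − 21.844000 = 0.6660 mm.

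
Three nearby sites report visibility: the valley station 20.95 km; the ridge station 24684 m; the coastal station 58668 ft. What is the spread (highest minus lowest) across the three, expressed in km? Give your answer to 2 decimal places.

6.80 km

the ridge station: 24684 m = 24.6840 km.
the coastal station: 58668 ft = 17.8820 km.
Spread: 24.6840 − 17.8820 = 6.80 km.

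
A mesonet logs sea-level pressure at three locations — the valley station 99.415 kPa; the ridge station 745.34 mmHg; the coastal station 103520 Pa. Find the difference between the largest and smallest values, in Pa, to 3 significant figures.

the valley station: 99.415 kPa = 99415.00 Pa.
the ridge station: 745.34 mmHg = 99370.51 Pa.
Spread: 103520.00 − 99370.51 = 4150 Pa.

4150 Pa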